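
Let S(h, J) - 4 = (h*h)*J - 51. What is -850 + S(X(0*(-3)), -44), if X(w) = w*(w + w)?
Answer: -897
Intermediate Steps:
X(w) = 2*w² (X(w) = w*(2*w) = 2*w²)
S(h, J) = -47 + J*h² (S(h, J) = 4 + ((h*h)*J - 51) = 4 + (h²*J - 51) = 4 + (J*h² - 51) = 4 + (-51 + J*h²) = -47 + J*h²)
-850 + S(X(0*(-3)), -44) = -850 + (-47 - 44*(2*(0*(-3))²)²) = -850 + (-47 - 44*(2*0²)²) = -850 + (-47 - 44*(2*0)²) = -850 + (-47 - 44*0²) = -850 + (-47 - 44*0) = -850 + (-47 + 0) = -850 - 47 = -897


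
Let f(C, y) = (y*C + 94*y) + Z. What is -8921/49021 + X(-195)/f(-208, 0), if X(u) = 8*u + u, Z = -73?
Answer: 85380622/3578533 ≈ 23.859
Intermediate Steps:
f(C, y) = -73 + 94*y + C*y (f(C, y) = (y*C + 94*y) - 73 = (C*y + 94*y) - 73 = (94*y + C*y) - 73 = -73 + 94*y + C*y)
X(u) = 9*u
-8921/49021 + X(-195)/f(-208, 0) = -8921/49021 + (9*(-195))/(-73 + 94*0 - 208*0) = -8921*1/49021 - 1755/(-73 + 0 + 0) = -8921/49021 - 1755/(-73) = -8921/49021 - 1755*(-1/73) = -8921/49021 + 1755/73 = 85380622/3578533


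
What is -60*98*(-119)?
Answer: 699720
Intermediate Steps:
-60*98*(-119) = -5880*(-119) = 699720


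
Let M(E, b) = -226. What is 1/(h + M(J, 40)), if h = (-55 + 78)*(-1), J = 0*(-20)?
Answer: -1/249 ≈ -0.0040161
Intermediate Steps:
J = 0
h = -23 (h = 23*(-1) = -23)
1/(h + M(J, 40)) = 1/(-23 - 226) = 1/(-249) = -1/249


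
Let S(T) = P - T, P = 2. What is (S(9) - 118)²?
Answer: 15625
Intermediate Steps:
S(T) = 2 - T
(S(9) - 118)² = ((2 - 1*9) - 118)² = ((2 - 9) - 118)² = (-7 - 118)² = (-125)² = 15625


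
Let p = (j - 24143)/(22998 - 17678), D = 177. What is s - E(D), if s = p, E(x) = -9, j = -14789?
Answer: 2237/1330 ≈ 1.6820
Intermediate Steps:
p = -9733/1330 (p = (-14789 - 24143)/(22998 - 17678) = -38932/5320 = -38932*1/5320 = -9733/1330 ≈ -7.3180)
s = -9733/1330 ≈ -7.3180
s - E(D) = -9733/1330 - 1*(-9) = -9733/1330 + 9 = 2237/1330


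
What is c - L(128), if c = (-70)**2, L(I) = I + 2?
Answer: 4770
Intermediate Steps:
L(I) = 2 + I
c = 4900
c - L(128) = 4900 - (2 + 128) = 4900 - 1*130 = 4900 - 130 = 4770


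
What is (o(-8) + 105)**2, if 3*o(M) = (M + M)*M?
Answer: 196249/9 ≈ 21805.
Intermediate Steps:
o(M) = 2*M**2/3 (o(M) = ((M + M)*M)/3 = ((2*M)*M)/3 = (2*M**2)/3 = 2*M**2/3)
(o(-8) + 105)**2 = ((2/3)*(-8)**2 + 105)**2 = ((2/3)*64 + 105)**2 = (128/3 + 105)**2 = (443/3)**2 = 196249/9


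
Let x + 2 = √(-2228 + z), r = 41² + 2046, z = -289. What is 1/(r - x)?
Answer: 1243/4635986 + I*√2517/13907958 ≈ 0.00026812 + 3.6073e-6*I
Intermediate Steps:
r = 3727 (r = 1681 + 2046 = 3727)
x = -2 + I*√2517 (x = -2 + √(-2228 - 289) = -2 + √(-2517) = -2 + I*√2517 ≈ -2.0 + 50.17*I)
1/(r - x) = 1/(3727 - (-2 + I*√2517)) = 1/(3727 + (2 - I*√2517)) = 1/(3729 - I*√2517)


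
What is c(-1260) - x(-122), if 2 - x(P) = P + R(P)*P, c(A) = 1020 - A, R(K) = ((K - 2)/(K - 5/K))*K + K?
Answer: 478703312/14879 ≈ 32173.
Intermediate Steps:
R(K) = K + K*(-2 + K)/(K - 5/K) (R(K) = ((-2 + K)/(K - 5/K))*K + K = K*(-2 + K)/(K - 5/K) + K = K + K*(-2 + K)/(K - 5/K))
x(P) = 2 - P - P²*(-5 - 2*P + 2*P²)/(-5 + P²) (x(P) = 2 - (P + (P*(-5 - 2*P + 2*P²)/(-5 + P²))*P) = 2 - (P + P²*(-5 - 2*P + 2*P²)/(-5 + P²)) = 2 + (-P - P²*(-5 - 2*P + 2*P²)/(-5 + P²)) = 2 - P - P²*(-5 - 2*P + 2*P²)/(-5 + P²))
c(-1260) - x(-122) = (1020 - 1*(-1260)) - (-10 + (-122)³ - 2*(-122)⁴ + 5*(-122) + 7*(-122)²)/(-5 + (-122)²) = (1020 + 1260) - (-10 - 1815848 - 2*221533456 - 610 + 7*14884)/(-5 + 14884) = 2280 - (-10 - 1815848 - 443066912 - 610 + 104188)/14879 = 2280 - (-444779192)/14879 = 2280 - 1*(-444779192/14879) = 2280 + 444779192/14879 = 478703312/14879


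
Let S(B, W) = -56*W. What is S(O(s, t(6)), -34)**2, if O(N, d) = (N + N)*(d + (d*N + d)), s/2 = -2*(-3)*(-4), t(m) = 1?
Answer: 3625216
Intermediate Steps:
s = -48 (s = 2*(-2*(-3)*(-4)) = 2*(6*(-4)) = 2*(-24) = -48)
O(N, d) = 2*N*(2*d + N*d) (O(N, d) = (2*N)*(d + (N*d + d)) = (2*N)*(d + (d + N*d)) = (2*N)*(2*d + N*d) = 2*N*(2*d + N*d))
S(O(s, t(6)), -34)**2 = (-56*(-34))**2 = 1904**2 = 3625216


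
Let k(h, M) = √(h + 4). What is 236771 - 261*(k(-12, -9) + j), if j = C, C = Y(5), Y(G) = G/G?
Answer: 236510 - 522*I*√2 ≈ 2.3651e+5 - 738.22*I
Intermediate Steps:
Y(G) = 1
k(h, M) = √(4 + h)
C = 1
j = 1
236771 - 261*(k(-12, -9) + j) = 236771 - 261*(√(4 - 12) + 1) = 236771 - 261*(√(-8) + 1) = 236771 - 261*(2*I*√2 + 1) = 236771 - 261*(1 + 2*I*√2) = 236771 - (261 + 522*I*√2) = 236771 + (-261 - 522*I*√2) = 236510 - 522*I*√2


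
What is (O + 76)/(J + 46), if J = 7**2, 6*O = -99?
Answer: 119/190 ≈ 0.62632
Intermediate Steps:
O = -33/2 (O = (1/6)*(-99) = -33/2 ≈ -16.500)
J = 49
(O + 76)/(J + 46) = (-33/2 + 76)/(49 + 46) = (119/2)/95 = (119/2)*(1/95) = 119/190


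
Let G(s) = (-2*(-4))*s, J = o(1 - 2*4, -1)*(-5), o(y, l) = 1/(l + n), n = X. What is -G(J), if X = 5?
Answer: 10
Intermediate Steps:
n = 5
o(y, l) = 1/(5 + l) (o(y, l) = 1/(l + 5) = 1/(5 + l))
J = -5/4 (J = -5/(5 - 1) = -5/4 ≈ -1.2500)
G(s) = 8*s
-G(J) = -8*(-5)/4 = -1*(-10) = 10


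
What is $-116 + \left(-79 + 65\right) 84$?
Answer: $-1292$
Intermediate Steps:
$-116 + \left(-79 + 65\right) 84 = -116 - 1176 = -1292$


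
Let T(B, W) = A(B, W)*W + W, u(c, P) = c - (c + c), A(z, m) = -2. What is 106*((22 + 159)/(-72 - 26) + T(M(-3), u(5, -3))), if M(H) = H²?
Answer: 16377/49 ≈ 334.22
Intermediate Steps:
u(c, P) = -c (u(c, P) = c - 2*c = -c)
T(B, W) = -W (T(B, W) = -2*W + W = -W)
106*((22 + 159)/(-72 - 26) + T(M(-3), u(5, -3))) = 106*((22 + 159)/(-72 - 26) - (-1)*5) = 106*(181/(-98) - 1*(-5)) = 106*(181*(-1/98) + 5) = 106*(-181/98 + 5) = 106*(309/98) = 16377/49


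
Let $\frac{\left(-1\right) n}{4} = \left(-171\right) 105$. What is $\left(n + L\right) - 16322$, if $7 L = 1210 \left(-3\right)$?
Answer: $\frac{384856}{7} \approx 54979.0$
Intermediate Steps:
$n = 71820$ ($n = - 4 \left(\left(-171\right) 105\right) = \left(-4\right) \left(-17955\right) = 71820$)
$L = - \frac{3630}{7}$ ($L = \frac{1210 \left(-3\right)}{7} = \frac{1}{7} \left(-3630\right) = - \frac{3630}{7} \approx -518.57$)
$\left(n + L\right) - 16322 = \left(71820 - \frac{3630}{7}\right) - 16322 = \frac{499110}{7} - 16322 = \frac{384856}{7}$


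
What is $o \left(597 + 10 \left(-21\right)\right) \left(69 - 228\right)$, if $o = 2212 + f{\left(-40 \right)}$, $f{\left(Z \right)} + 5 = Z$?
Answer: $-133342011$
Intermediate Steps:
$f{\left(Z \right)} = -5 + Z$
$o = 2167$ ($o = 2212 - 45 = 2167$)
$o \left(597 + 10 \left(-21\right)\right) \left(69 - 228\right) = 2167 \left(597 + 10 \left(-21\right)\right) \left(69 - 228\right) = 2167 \left(597 - 210\right) \left(-159\right) = 2167 \cdot 387 \left(-159\right) = 2167 \left(-61533\right) = -133342011$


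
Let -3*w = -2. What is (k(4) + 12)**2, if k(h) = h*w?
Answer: 1936/9 ≈ 215.11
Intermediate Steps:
w = 2/3 (w = -1/3*(-2) = 2/3 ≈ 0.66667)
k(h) = 2*h/3 (k(h) = h*(2/3) = 2*h/3)
(k(4) + 12)**2 = ((2/3)*4 + 12)**2 = (8/3 + 12)**2 = (44/3)**2 = 1936/9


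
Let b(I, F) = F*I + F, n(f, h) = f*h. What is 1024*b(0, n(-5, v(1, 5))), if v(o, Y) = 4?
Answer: -20480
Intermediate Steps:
b(I, F) = F + F*I
1024*b(0, n(-5, v(1, 5))) = 1024*((-5*4)*(1 + 0)) = 1024*(-20*1) = 1024*(-20) = -20480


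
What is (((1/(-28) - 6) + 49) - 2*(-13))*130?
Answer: 125515/14 ≈ 8965.4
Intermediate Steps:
(((1/(-28) - 6) + 49) - 2*(-13))*130 = (((-1/28 - 6) + 49) + 26)*130 = ((-169/28 + 49) + 26)*130 = (1203/28 + 26)*130 = (1931/28)*130 = 125515/14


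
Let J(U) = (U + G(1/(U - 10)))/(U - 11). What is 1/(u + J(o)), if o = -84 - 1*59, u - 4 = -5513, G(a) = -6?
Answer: -154/848237 ≈ -0.00018155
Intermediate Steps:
u = -5509 (u = 4 - 5513 = -5509)
o = -143 (o = -84 - 59 = -143)
J(U) = (-6 + U)/(-11 + U) (J(U) = (U - 6)/(U - 11) = (-6 + U)/(-11 + U))
1/(u + J(o)) = 1/(-5509 + (-6 - 143)/(-11 - 143)) = 1/(-5509 - 149/(-154)) = 1/(-5509 - 1/154*(-149)) = 1/(-5509 + 149/154) = 1/(-848237/154) = -154/848237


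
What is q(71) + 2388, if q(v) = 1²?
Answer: 2389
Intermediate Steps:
q(v) = 1
q(71) + 2388 = 1 + 2388 = 2389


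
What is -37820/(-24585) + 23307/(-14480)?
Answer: -5073799/71198160 ≈ -0.071263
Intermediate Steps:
-37820/(-24585) + 23307/(-14480) = -37820*(-1/24585) + 23307*(-1/14480) = 7564/4917 - 23307/14480 = -5073799/71198160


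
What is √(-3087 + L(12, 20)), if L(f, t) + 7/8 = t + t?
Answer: I*√48766/4 ≈ 55.208*I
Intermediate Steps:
L(f, t) = -7/8 + 2*t (L(f, t) = -7/8 + (t + t) = -7/8 + 2*t)
√(-3087 + L(12, 20)) = √(-3087 + (-7/8 + 2*20)) = √(-3087 + (-7/8 + 40)) = √(-3087 + 313/8) = √(-24383/8) = I*√48766/4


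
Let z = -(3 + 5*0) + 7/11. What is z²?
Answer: 676/121 ≈ 5.5868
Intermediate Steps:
z = -26/11 (z = -(3 + 0) + 7*(1/11) = -1*3 + 7/11 = -3 + 7/11 = -26/11 ≈ -2.3636)
z² = (-26/11)² = 676/121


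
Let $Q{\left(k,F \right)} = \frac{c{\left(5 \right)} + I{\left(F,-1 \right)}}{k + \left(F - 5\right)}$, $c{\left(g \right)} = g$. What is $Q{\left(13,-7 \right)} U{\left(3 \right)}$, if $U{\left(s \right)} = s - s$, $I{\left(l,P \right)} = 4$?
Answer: $0$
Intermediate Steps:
$U{\left(s \right)} = 0$
$Q{\left(k,F \right)} = \frac{9}{-5 + F + k}$ ($Q{\left(k,F \right)} = \frac{5 + 4}{k + \left(F - 5\right)} = \frac{9}{k + \left(F - 5\right)} = \frac{9}{k + \left(-5 + F\right)} = \frac{9}{-5 + F + k}$)
$Q{\left(13,-7 \right)} U{\left(3 \right)} = \frac{9}{-5 - 7 + 13} \cdot 0 = \frac{9}{1} \cdot 0 = 9 \cdot 1 \cdot 0 = 9 \cdot 0 = 0$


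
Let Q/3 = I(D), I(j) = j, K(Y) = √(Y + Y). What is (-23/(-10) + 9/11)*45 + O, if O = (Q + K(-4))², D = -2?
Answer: 3703/22 - 24*I*√2 ≈ 168.32 - 33.941*I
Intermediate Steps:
K(Y) = √2*√Y (K(Y) = √(2*Y) = √2*√Y)
Q = -6 (Q = 3*(-2) = -6)
O = (-6 + 2*I*√2)² (O = (-6 + √2*√(-4))² = (-6 + √2*(2*I))² = (-6 + 2*I*√2)² ≈ 28.0 - 33.941*I)
(-23/(-10) + 9/11)*45 + O = (-23/(-10) + 9/11)*45 + (28 - 24*I*√2) = (-23*(-⅒) + 9*(1/11))*45 + (28 - 24*I*√2) = (23/10 + 9/11)*45 + (28 - 24*I*√2) = (343/110)*45 + (28 - 24*I*√2) = 3087/22 + (28 - 24*I*√2) = 3703/22 - 24*I*√2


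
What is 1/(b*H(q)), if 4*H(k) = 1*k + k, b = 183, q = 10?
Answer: 1/915 ≈ 0.0010929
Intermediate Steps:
H(k) = k/2 (H(k) = (1*k + k)/4 = (k + k)/4 = (2*k)/4 = k/2)
1/(b*H(q)) = 1/(183*((1/2)*10)) = 1/(183*5) = 1/915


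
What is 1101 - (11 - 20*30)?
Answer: 1690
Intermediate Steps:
1101 - (11 - 20*30) = 1101 - (11 - 600) = 1101 - 1*(-589) = 1101 + 589 = 1690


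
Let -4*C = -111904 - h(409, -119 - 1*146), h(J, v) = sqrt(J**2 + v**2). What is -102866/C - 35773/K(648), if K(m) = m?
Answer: -238897948850659/4057214738040 + 205732*sqrt(237506)/6261133855 ≈ -58.866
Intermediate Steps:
C = 27976 + sqrt(237506)/4 (C = -(-111904 - sqrt(409**2 + (-119 - 1*146)**2))/4 = -(-111904 - sqrt(167281 + (-119 - 146)**2))/4 = -(-111904 - sqrt(167281 + (-265)**2))/4 = -(-111904 - sqrt(167281 + 70225))/4 = -(-111904 - sqrt(237506))/4 = 27976 + sqrt(237506)/4 ≈ 28098.)
-102866/C - 35773/K(648) = -102866/(27976 + sqrt(237506)/4) - 35773/648 = -35773/648 - 102866/(27976 + sqrt(237506)/4)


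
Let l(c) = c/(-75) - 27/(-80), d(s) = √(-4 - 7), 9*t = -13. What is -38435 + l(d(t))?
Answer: -3074773/80 - I*√11/75 ≈ -38435.0 - 0.044222*I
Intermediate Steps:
t = -13/9 (t = (⅑)*(-13) = -13/9 ≈ -1.4444)
d(s) = I*√11 (d(s) = √(-11) = I*√11)
l(c) = 27/80 - c/75 (l(c) = c*(-1/75) - 27*(-1/80) = -c/75 + 27/80 = 27/80 - c/75)
-38435 + l(d(t)) = -38435 + (27/80 - I*√11/75) = -3074773/80 - I*√11/75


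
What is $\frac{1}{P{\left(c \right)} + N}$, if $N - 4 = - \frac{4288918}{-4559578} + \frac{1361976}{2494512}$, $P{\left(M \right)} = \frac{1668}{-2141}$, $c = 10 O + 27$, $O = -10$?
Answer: $\frac{507324314144562}{2388256096931395} \approx 0.21242$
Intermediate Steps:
$c = -73$ ($c = 10 \left(-10\right) + 27 = -100 + 27 = -73$)
$P{\left(M \right)} = - \frac{1668}{2141}$ ($P{\left(M \right)} = 1668 \left(- \frac{1}{2141}\right) = - \frac{1668}{2141}$)
$N = \frac{1300093361831}{236956709082}$ ($N = 4 + \left(- \frac{4288918}{-4559578} + \frac{1361976}{2494512}\right) = 4 + \left(\left(-4288918\right) \left(- \frac{1}{4559578}\right) + 1361976 \cdot \frac{1}{2494512}\right) = 4 + \left(\frac{2144459}{2279789} + \frac{56749}{103938}\right) = 4 + \frac{352266525503}{236956709082} = \frac{1300093361831}{236956709082} \approx 5.4866$)
$\frac{1}{P{\left(c \right)} + N} = \frac{1}{- \frac{1668}{2141} + \frac{1300093361831}{236956709082}} = \frac{1}{\frac{2388256096931395}{507324314144562}} = \frac{507324314144562}{2388256096931395}$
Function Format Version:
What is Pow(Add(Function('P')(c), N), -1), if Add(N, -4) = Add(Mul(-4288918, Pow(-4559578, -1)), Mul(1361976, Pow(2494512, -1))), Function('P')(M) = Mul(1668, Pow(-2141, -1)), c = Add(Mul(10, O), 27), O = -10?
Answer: Rational(507324314144562, 2388256096931395) ≈ 0.21242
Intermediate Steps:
c = -73 (c = Add(Mul(10, -10), 27) = Add(-100, 27) = -73)
Function('P')(M) = Rational(-1668, 2141) (Function('P')(M) = Mul(1668, Rational(-1, 2141)) = Rational(-1668, 2141))
N = Rational(1300093361831, 236956709082) (N = Add(4, Add(Mul(-4288918, Pow(-4559578, -1)), Mul(1361976, Pow(2494512, -1)))) = Add(4, Add(Mul(-4288918, Rational(-1, 4559578)), Mul(1361976, Rational(1, 2494512)))) = Add(4, Add(Rational(2144459, 2279789), Rational(56749, 103938))) = Add(4, Rational(352266525503, 236956709082)) = Rational(1300093361831, 236956709082) ≈ 5.4866)
Pow(Add(Function('P')(c), N), -1) = Pow(Add(Rational(-1668, 2141), Rational(1300093361831, 236956709082)), -1) = Pow(Rational(2388256096931395, 507324314144562), -1) = Rational(507324314144562, 2388256096931395)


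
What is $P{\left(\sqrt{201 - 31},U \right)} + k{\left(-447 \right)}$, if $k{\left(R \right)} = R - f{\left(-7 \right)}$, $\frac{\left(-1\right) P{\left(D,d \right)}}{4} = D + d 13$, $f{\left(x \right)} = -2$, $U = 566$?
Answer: $-29877 - 4 \sqrt{170} \approx -29929.0$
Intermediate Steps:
$P{\left(D,d \right)} = - 52 d - 4 D$ ($P{\left(D,d \right)} = - 4 \left(D + d 13\right) = - 4 \left(D + 13 d\right) = - 52 d - 4 D$)
$k{\left(R \right)} = 2 + R$ ($k{\left(R \right)} = R - -2 = R + 2 = 2 + R$)
$P{\left(\sqrt{201 - 31},U \right)} + k{\left(-447 \right)} = \left(\left(-52\right) 566 - 4 \sqrt{201 - 31}\right) + \left(2 - 447\right) = \left(-29432 - 4 \sqrt{170}\right) - 445 = -29877 - 4 \sqrt{170}$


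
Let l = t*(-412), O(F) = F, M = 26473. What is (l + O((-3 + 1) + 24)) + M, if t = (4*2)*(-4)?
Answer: 39679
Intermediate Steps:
t = -32 (t = 8*(-4) = -32)
l = 13184 (l = -32*(-412) = 13184)
(l + O((-3 + 1) + 24)) + M = (13184 + ((-3 + 1) + 24)) + 26473 = (13184 + (-2 + 24)) + 26473 = (13184 + 22) + 26473 = 13206 + 26473 = 39679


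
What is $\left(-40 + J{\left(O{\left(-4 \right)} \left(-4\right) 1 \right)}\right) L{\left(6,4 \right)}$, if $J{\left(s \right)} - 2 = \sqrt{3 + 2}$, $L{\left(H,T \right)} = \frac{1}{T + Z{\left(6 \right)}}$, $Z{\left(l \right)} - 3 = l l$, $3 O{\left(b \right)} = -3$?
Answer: $- \frac{38}{43} + \frac{\sqrt{5}}{43} \approx -0.83172$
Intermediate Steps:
$O{\left(b \right)} = -1$ ($O{\left(b \right)} = \frac{1}{3} \left(-3\right) = -1$)
$Z{\left(l \right)} = 3 + l^{2}$ ($Z{\left(l \right)} = 3 + l l = 3 + l^{2}$)
$L{\left(H,T \right)} = \frac{1}{39 + T}$ ($L{\left(H,T \right)} = \frac{1}{T + \left(3 + 6^{2}\right)} = \frac{1}{T + \left(3 + 36\right)} = \frac{1}{T + 39} = \frac{1}{39 + T}$)
$J{\left(s \right)} = 2 + \sqrt{5}$ ($J{\left(s \right)} = 2 + \sqrt{3 + 2} = 2 + \sqrt{5}$)
$\left(-40 + J{\left(O{\left(-4 \right)} \left(-4\right) 1 \right)}\right) L{\left(6,4 \right)} = \frac{-40 + \left(2 + \sqrt{5}\right)}{39 + 4} = \frac{-38 + \sqrt{5}}{43} = \left(-38 + \sqrt{5}\right) \frac{1}{43} = - \frac{38}{43} + \frac{\sqrt{5}}{43}$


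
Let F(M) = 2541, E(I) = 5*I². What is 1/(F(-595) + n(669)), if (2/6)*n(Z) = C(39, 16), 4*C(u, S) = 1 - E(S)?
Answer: 4/6327 ≈ 0.00063221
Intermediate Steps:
C(u, S) = ¼ - 5*S²/4 (C(u, S) = (1 - 5*S²)/4 = ¼ - 5*S²/4)
n(Z) = -3837/4 (n(Z) = 3*(¼ - 5/4*16²) = 3*(¼ - 5/4*256) = 3*(¼ - 320) = 3*(-1279/4) = -3837/4)
1/(F(-595) + n(669)) = 1/(2541 - 3837/4) = 1/(6327/4) = 4/6327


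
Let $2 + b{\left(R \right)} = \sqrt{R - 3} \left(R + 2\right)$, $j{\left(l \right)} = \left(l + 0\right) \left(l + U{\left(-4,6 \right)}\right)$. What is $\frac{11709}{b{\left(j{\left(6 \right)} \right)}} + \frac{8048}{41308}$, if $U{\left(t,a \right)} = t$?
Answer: $\frac{120999323}{413080} \approx 292.92$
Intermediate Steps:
$j{\left(l \right)} = l \left(-4 + l\right)$ ($j{\left(l \right)} = \left(l + 0\right) \left(l - 4\right) = l \left(-4 + l\right)$)
$b{\left(R \right)} = -2 + \sqrt{-3 + R} \left(2 + R\right)$ ($b{\left(R \right)} = -2 + \sqrt{R - 3} \left(R + 2\right) = -2 + \sqrt{-3 + R} \left(2 + R\right)$)
$\frac{11709}{b{\left(j{\left(6 \right)} \right)}} + \frac{8048}{41308} = \frac{11709}{-2 + 2 \sqrt{-3 + 6 \left(-4 + 6\right)} + 6 \left(-4 + 6\right) \sqrt{-3 + 6 \left(-4 + 6\right)}} + \frac{8048}{41308} = \frac{11709}{-2 + 2 \sqrt{-3 + 6 \cdot 2} + 6 \cdot 2 \sqrt{-3 + 6 \cdot 2}} + 8048 \cdot \frac{1}{41308} = \frac{11709}{-2 + 2 \sqrt{-3 + 12} + 12 \sqrt{-3 + 12}} + \frac{2012}{10327} = \frac{11709}{-2 + 2 \sqrt{9} + 12 \sqrt{9}} + \frac{2012}{10327} = \frac{11709}{-2 + 2 \cdot 3 + 12 \cdot 3} + \frac{2012}{10327} = \frac{11709}{-2 + 6 + 36} + \frac{2012}{10327} = \frac{11709}{40} + \frac{2012}{10327} = \frac{120999323}{413080}$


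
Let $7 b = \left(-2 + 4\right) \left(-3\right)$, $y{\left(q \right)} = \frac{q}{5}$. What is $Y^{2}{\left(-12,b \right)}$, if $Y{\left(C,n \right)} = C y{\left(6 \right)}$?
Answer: $\frac{5184}{25} \approx 207.36$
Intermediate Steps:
$y{\left(q \right)} = \frac{q}{5}$ ($y{\left(q \right)} = q \frac{1}{5} = \frac{q}{5}$)
$b = - \frac{6}{7}$ ($b = \frac{\left(-2 + 4\right) \left(-3\right)}{7} = \frac{2 \left(-3\right)}{7} = \frac{1}{7} \left(-6\right) = - \frac{6}{7} \approx -0.85714$)
$Y{\left(C,n \right)} = \frac{6 C}{5}$ ($Y{\left(C,n \right)} = C \frac{1}{5} \cdot 6 = C \frac{6}{5} = \frac{6 C}{5}$)
$Y^{2}{\left(-12,b \right)} = \left(\frac{6}{5} \left(-12\right)\right)^{2} = \left(- \frac{72}{5}\right)^{2} = \frac{5184}{25}$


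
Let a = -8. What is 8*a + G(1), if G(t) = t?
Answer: -63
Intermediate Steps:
8*a + G(1) = 8*(-8) + 1 = -64 + 1 = -63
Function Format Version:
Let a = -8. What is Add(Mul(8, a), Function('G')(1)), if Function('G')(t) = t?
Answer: -63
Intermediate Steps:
Add(Mul(8, a), Function('G')(1)) = Add(Mul(8, -8), 1) = Add(-64, 1) = -63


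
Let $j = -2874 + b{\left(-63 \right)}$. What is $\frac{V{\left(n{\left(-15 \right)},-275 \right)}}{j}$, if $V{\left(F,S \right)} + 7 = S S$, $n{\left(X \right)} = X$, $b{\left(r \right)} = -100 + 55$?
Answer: $- \frac{25206}{973} \approx -25.905$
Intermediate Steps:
$b{\left(r \right)} = -45$
$V{\left(F,S \right)} = -7 + S^{2}$ ($V{\left(F,S \right)} = -7 + S S = -7 + S^{2}$)
$j = -2919$ ($j = -2874 - 45 = -2919$)
$\frac{V{\left(n{\left(-15 \right)},-275 \right)}}{j} = \frac{-7 + \left(-275\right)^{2}}{-2919} = \left(-7 + 75625\right) \left(- \frac{1}{2919}\right) = 75618 \left(- \frac{1}{2919}\right) = - \frac{25206}{973}$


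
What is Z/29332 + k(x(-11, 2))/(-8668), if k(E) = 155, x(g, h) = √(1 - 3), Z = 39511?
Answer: 42241861/31781222 ≈ 1.3291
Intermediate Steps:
x(g, h) = I*√2 (x(g, h) = √(-2) = I*√2)
Z/29332 + k(x(-11, 2))/(-8668) = 39511/29332 + 155/(-8668) = 39511*(1/29332) + 155*(-1/8668) = 39511/29332 - 155/8668 = 42241861/31781222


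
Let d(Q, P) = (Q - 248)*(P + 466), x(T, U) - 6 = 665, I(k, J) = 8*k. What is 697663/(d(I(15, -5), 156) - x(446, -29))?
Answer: -697663/80287 ≈ -8.6896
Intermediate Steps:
x(T, U) = 671 (x(T, U) = 6 + 665 = 671)
d(Q, P) = (-248 + Q)*(466 + P)
697663/(d(I(15, -5), 156) - x(446, -29)) = 697663/((-115568 - 248*156 + 466*(8*15) + 156*(8*15)) - 1*671) = 697663/((-115568 - 38688 + 466*120 + 156*120) - 671) = 697663/((-115568 - 38688 + 55920 + 18720) - 671) = 697663/(-79616 - 671) = 697663/(-80287) = 697663*(-1/80287) = -697663/80287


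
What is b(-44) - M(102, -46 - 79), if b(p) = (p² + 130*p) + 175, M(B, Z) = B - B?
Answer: -3609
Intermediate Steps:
M(B, Z) = 0
b(p) = 175 + p² + 130*p
b(-44) - M(102, -46 - 79) = (175 + (-44)² + 130*(-44)) - 1*0 = (175 + 1936 - 5720) + 0 = -3609 + 0 = -3609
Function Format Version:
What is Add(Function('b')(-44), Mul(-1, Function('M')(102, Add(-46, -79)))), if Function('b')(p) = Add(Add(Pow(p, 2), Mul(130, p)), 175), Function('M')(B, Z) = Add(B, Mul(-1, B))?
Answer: -3609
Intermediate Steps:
Function('M')(B, Z) = 0
Function('b')(p) = Add(175, Pow(p, 2), Mul(130, p))
Add(Function('b')(-44), Mul(-1, Function('M')(102, Add(-46, -79)))) = Add(Add(175, Pow(-44, 2), Mul(130, -44)), Mul(-1, 0)) = Add(Add(175, 1936, -5720), 0) = Add(-3609, 0) = -3609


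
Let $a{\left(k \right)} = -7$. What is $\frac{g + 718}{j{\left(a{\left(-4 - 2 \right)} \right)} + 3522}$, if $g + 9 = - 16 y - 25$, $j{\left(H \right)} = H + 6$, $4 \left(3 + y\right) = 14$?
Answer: $\frac{676}{3521} \approx 0.19199$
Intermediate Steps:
$y = \frac{1}{2}$ ($y = -3 + \frac{1}{4} \cdot 14 = -3 + \frac{7}{2} = \frac{1}{2} \approx 0.5$)
$j{\left(H \right)} = 6 + H$
$g = -42$ ($g = -9 - 33 = -42$)
$\frac{g + 718}{j{\left(a{\left(-4 - 2 \right)} \right)} + 3522} = \frac{-42 + 718}{\left(6 - 7\right) + 3522} = \frac{676}{-1 + 3522} = \frac{676}{3521}$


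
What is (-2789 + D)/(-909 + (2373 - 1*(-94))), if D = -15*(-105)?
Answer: -607/779 ≈ -0.77920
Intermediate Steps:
D = 1575
(-2789 + D)/(-909 + (2373 - 1*(-94))) = (-2789 + 1575)/(-909 + (2373 - 1*(-94))) = -1214/(-909 + (2373 + 94)) = -1214/(-909 + 2467) = -1214/1558 = -1214*1/1558 = -607/779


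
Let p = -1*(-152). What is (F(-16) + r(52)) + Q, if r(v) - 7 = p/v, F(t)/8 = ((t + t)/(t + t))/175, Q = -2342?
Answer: -5305371/2275 ≈ -2332.0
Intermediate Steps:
F(t) = 8/175 (F(t) = 8*(((t + t)/(t + t))/175) = 8*(((2*t)/((2*t)))*(1/175)) = 8*(((2*t)*(1/(2*t)))*(1/175)) = 8*(1*(1/175)) = 8*(1/175) = 8/175)
p = 152
r(v) = 7 + 152/v
(F(-16) + r(52)) + Q = (8/175 + (7 + 152/52)) - 2342 = (8/175 + (7 + 152*(1/52))) - 2342 = (8/175 + (7 + 38/13)) - 2342 = (8/175 + 129/13) - 2342 = 22679/2275 - 2342 = -5305371/2275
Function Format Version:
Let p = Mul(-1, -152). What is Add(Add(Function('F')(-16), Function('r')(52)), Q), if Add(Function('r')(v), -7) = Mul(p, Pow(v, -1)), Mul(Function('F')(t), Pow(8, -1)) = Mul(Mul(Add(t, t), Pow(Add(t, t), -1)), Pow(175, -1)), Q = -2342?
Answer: Rational(-5305371, 2275) ≈ -2332.0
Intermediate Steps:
Function('F')(t) = Rational(8, 175) (Function('F')(t) = Mul(8, Mul(Mul(Add(t, t), Pow(Add(t, t), -1)), Pow(175, -1))) = Mul(8, Mul(Mul(Mul(2, t), Pow(Mul(2, t), -1)), Rational(1, 175))) = Mul(8, Mul(Mul(Mul(2, t), Mul(Rational(1, 2), Pow(t, -1))), Rational(1, 175))) = Mul(8, Mul(1, Rational(1, 175))) = Mul(8, Rational(1, 175)) = Rational(8, 175))
p = 152
Function('r')(v) = Add(7, Mul(152, Pow(v, -1)))
Add(Add(Function('F')(-16), Function('r')(52)), Q) = Add(Add(Rational(8, 175), Add(7, Mul(152, Pow(52, -1)))), -2342) = Add(Add(Rational(8, 175), Add(7, Mul(152, Rational(1, 52)))), -2342) = Add(Add(Rational(8, 175), Add(7, Rational(38, 13))), -2342) = Add(Add(Rational(8, 175), Rational(129, 13)), -2342) = Add(Rational(22679, 2275), -2342) = Rational(-5305371, 2275)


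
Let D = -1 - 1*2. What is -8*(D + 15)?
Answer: -96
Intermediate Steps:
D = -3 (D = -1 - 2 = -3)
-8*(D + 15) = -8*(-3 + 15) = -8*12 = -96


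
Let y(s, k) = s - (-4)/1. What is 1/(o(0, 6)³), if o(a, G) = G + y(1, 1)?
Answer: 1/1331 ≈ 0.00075131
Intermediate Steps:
y(s, k) = 4 + s (y(s, k) = s - (-4) = s - 1*(-4) = s + 4 = 4 + s)
o(a, G) = 5 + G (o(a, G) = G + (4 + 1) = G + 5 = 5 + G)
1/(o(0, 6)³) = 1/((5 + 6)³) = 1/(11³) = 1/1331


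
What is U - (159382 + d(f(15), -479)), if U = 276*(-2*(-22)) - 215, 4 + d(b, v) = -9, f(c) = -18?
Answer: -147440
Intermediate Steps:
d(b, v) = -13 (d(b, v) = -4 - 9 = -13)
U = 11929 (U = 276*44 - 215 = 12144 - 215 = 11929)
U - (159382 + d(f(15), -479)) = 11929 - (159382 - 13) = 11929 - 1*159369 = 11929 - 159369 = -147440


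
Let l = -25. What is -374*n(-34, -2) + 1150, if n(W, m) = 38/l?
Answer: 42962/25 ≈ 1718.5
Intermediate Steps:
n(W, m) = -38/25 (n(W, m) = 38/(-25) = 38*(-1/25) = -38/25)
-374*n(-34, -2) + 1150 = -374*(-38/25) + 1150 = 14212/25 + 1150 = 42962/25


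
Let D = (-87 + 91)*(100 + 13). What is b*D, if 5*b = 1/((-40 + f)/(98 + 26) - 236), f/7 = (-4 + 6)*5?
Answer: -28024/73085 ≈ -0.38344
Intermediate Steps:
f = 70 (f = 7*((-4 + 6)*5) = 7*(2*5) = 7*10 = 70)
D = 452 (D = 4*113 = 452)
b = -62/73085 (b = 1/(5*((-40 + 70)/(98 + 26) - 236)) = 1/(5*(30/124 - 236)) = 1/(5*(30*(1/124) - 236)) = 1/(5*(15/62 - 236)) = 1/(5*(-14617/62)) = (⅕)*(-62/14617) = -62/73085 ≈ -0.00084833)
b*D = -62/73085*452 = -28024/73085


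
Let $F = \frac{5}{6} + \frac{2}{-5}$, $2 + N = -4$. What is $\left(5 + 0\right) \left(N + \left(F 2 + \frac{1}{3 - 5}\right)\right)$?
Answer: $- \frac{169}{6} \approx -28.167$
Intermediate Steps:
$N = -6$ ($N = -2 - 4 = -6$)
$F = \frac{13}{30}$ ($F = 5 \cdot \frac{1}{6} + 2 \left(- \frac{1}{5}\right) = \frac{5}{6} - \frac{2}{5} = \frac{13}{30} \approx 0.43333$)
$\left(5 + 0\right) \left(N + \left(F 2 + \frac{1}{3 - 5}\right)\right) = \left(5 + 0\right) \left(-6 + \left(\frac{13}{30} \cdot 2 + \frac{1}{3 - 5}\right)\right) = 5 \left(-6 + \left(\frac{13}{15} + \frac{1}{-2}\right)\right) = 5 \left(-6 + \left(\frac{13}{15} - \frac{1}{2}\right)\right) = 5 \left(-6 + \frac{11}{30}\right) = 5 \left(- \frac{169}{30}\right) = - \frac{169}{6}$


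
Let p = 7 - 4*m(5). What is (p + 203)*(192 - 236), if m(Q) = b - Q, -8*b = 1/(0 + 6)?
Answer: -30371/3 ≈ -10124.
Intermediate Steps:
b = -1/48 (b = -1/(8*(0 + 6)) = -⅛/6 = -⅛*⅙ = -1/48 ≈ -0.020833)
m(Q) = -1/48 - Q
p = 325/12 (p = 7 - 4*(-1/48 - 1*5) = 7 - 4*(-1/48 - 5) = 7 - 4*(-241/48) = 7 + 241/12 = 325/12 ≈ 27.083)
(p + 203)*(192 - 236) = (325/12 + 203)*(192 - 236) = (2761/12)*(-44) = -30371/3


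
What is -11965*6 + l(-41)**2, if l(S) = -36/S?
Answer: -120677694/1681 ≈ -71789.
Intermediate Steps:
-11965*6 + l(-41)**2 = -11965*6 + (-36/(-41))**2 = -71790 + (-36*(-1/41))**2 = -71790 + (36/41)**2 = -71790 + 1296/1681 = -120677694/1681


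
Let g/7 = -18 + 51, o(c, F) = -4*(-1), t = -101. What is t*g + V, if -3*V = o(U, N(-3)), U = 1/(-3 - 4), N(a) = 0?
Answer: -69997/3 ≈ -23332.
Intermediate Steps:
U = -⅐ (U = 1/(-7) = -⅐ ≈ -0.14286)
o(c, F) = 4
V = -4/3 (V = -⅓*4 = -4/3 ≈ -1.3333)
g = 231 (g = 7*(-18 + 51) = 7*33 = 231)
t*g + V = -101*231 - 4/3 = -23331 - 4/3 = -69997/3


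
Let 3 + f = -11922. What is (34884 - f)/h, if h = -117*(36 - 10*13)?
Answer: 5201/1222 ≈ 4.2561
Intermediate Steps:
f = -11925 (f = -3 - 11922 = -11925)
h = 10998 (h = -117*(36 - 130) = -117*(-94) = 10998)
(34884 - f)/h = (34884 - 1*(-11925))/10998 = (34884 + 11925)*(1/10998) = 46809*(1/10998) = 5201/1222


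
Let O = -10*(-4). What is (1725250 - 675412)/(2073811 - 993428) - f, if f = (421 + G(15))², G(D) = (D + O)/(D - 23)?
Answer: -11858183126495/69144512 ≈ -1.7150e+5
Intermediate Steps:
O = 40
G(D) = (40 + D)/(-23 + D) (G(D) = (D + 40)/(D - 23) = (40 + D)/(-23 + D))
f = 10975969/64 (f = (421 + (40 + 15)/(-23 + 15))² = (421 + 55/(-8))² = (421 - ⅛*55)² = (421 - 55/8)² = (3313/8)² = 10975969/64 ≈ 1.7150e+5)
(1725250 - 675412)/(2073811 - 993428) - f = (1725250 - 675412)/(2073811 - 993428) - 1*10975969/64 = 1049838/1080383 - 10975969/64 = -11858183126495/69144512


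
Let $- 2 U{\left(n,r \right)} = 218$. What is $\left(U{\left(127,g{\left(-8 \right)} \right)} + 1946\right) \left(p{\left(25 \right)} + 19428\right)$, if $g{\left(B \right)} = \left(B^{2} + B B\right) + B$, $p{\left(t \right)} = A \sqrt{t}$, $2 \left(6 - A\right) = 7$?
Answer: $\frac{71424397}{2} \approx 3.5712 \cdot 10^{7}$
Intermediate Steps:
$A = \frac{5}{2}$ ($A = 6 - \frac{7}{2} = \frac{5}{2} \approx 2.5$)
$p{\left(t \right)} = \frac{5 \sqrt{t}}{2}$
$g{\left(B \right)} = B + 2 B^{2}$ ($g{\left(B \right)} = \left(B^{2} + B^{2}\right) + B = 2 B^{2} + B = B + 2 B^{2}$)
$U{\left(n,r \right)} = -109$ ($U{\left(n,r \right)} = \left(- \frac{1}{2}\right) 218 = -109$)
$\left(U{\left(127,g{\left(-8 \right)} \right)} + 1946\right) \left(p{\left(25 \right)} + 19428\right) = \left(-109 + 1946\right) \left(\frac{5 \sqrt{25}}{2} + 19428\right) = 1837 \left(\frac{5}{2} \cdot 5 + 19428\right) = 1837 \left(\frac{25}{2} + 19428\right) = 1837 \cdot \frac{38881}{2} = \frac{71424397}{2}$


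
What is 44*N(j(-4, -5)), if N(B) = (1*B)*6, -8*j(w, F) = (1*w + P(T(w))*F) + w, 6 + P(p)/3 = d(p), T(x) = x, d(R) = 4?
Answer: -726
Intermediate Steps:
P(p) = -6 (P(p) = -18 + 3*4 = -18 + 12 = -6)
j(w, F) = -w/4 + 3*F/4 (j(w, F) = -((1*w - 6*F) + w)/8 = -((w - 6*F) + w)/8 = -(-6*F + 2*w)/8 = -w/4 + 3*F/4)
N(B) = 6*B (N(B) = B*6 = 6*B)
44*N(j(-4, -5)) = 44*(6*(-¼*(-4) + (¾)*(-5))) = 44*(6*(1 - 15/4)) = 44*(6*(-11/4)) = 44*(-33/2) = -726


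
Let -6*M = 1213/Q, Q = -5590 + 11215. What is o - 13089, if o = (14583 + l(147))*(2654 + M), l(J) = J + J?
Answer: 49337417887/1250 ≈ 3.9470e+7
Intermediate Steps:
Q = 5625
l(J) = 2*J
M = -1213/33750 (M = -1213/(6*5625) = -⅙*1213/5625 = -1213/33750 ≈ -0.035941)
o = 49353779137/1250 (o = (14583 + 2*147)*(2654 - 1213/33750) = (14583 + 294)*(89571287/33750) = 14877*(89571287/33750) = 49353779137/1250 ≈ 3.9483e+7)
o - 13089 = 49353779137/1250 - 13089 = 49337417887/1250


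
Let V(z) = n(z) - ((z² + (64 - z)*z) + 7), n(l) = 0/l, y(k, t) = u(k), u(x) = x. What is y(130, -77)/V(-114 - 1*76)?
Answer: 130/12153 ≈ 0.010697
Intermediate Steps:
y(k, t) = k
n(l) = 0
V(z) = -7 - z² - z*(64 - z) (V(z) = 0 - ((z² + (64 - z)*z) + 7) = 0 - ((z² + z*(64 - z)) + 7) = 0 - (7 + z² + z*(64 - z)) = 0 + (-7 - z² - z*(64 - z)) = -7 - z² - z*(64 - z))
y(130, -77)/V(-114 - 1*76) = 130/(-7 - 64*(-114 - 1*76)) = 130/(-7 - 64*(-114 - 76)) = 130/(-7 - 64*(-190)) = 130/(-7 + 12160) = 130/12153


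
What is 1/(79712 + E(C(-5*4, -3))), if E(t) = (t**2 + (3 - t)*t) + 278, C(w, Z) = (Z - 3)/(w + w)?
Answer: 20/1599809 ≈ 1.2501e-5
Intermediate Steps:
C(w, Z) = (-3 + Z)/(2*w) (C(w, Z) = (-3 + Z)/((2*w)) = (-3 + Z)*(1/(2*w)) = (-3 + Z)/(2*w))
E(t) = 278 + t**2 + t*(3 - t) (E(t) = (t**2 + t*(3 - t)) + 278 = 278 + t**2 + t*(3 - t))
1/(79712 + E(C(-5*4, -3))) = 1/(79712 + (278 + 3*((-3 - 3)/(2*((-5*4)))))) = 1/(79712 + (278 + 3*((1/2)*(-6)/(-20)))) = 1/(79712 + (278 + 3*((1/2)*(-1/20)*(-6)))) = 1/(79712 + (278 + 3*(3/20))) = 1/(79712 + (278 + 9/20)) = 1/(79712 + 5569/20) = 1/(1599809/20) = 20/1599809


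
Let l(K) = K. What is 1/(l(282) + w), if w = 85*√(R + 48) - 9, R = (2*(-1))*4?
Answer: -273/214471 + 170*√10/214471 ≈ 0.0012337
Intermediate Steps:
R = -8 (R = -2*4 = -8)
w = -9 + 170*√10 (w = 85*√(-8 + 48) - 9 = 85*√40 - 9 = 85*(2*√10) - 9 = 170*√10 - 9 = -9 + 170*√10 ≈ 528.59)
1/(l(282) + w) = 1/(282 + (-9 + 170*√10)) = 1/(273 + 170*√10)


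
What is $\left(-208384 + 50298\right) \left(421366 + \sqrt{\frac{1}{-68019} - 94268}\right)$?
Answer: $-66612065476 - \frac{158086 i \sqrt{436138854610767}}{68019} \approx -6.6612 \cdot 10^{10} - 4.8537 \cdot 10^{7} i$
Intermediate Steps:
$\left(-208384 + 50298\right) \left(421366 + \sqrt{\frac{1}{-68019} - 94268}\right) = - 158086 \left(421366 + \sqrt{- \frac{1}{68019} - 94268}\right) = - 158086 \left(421366 + \sqrt{- \frac{6412015093}{68019}}\right) = - 158086 \left(421366 + \frac{i \sqrt{436138854610767}}{68019}\right) = -66612065476 - \frac{158086 i \sqrt{436138854610767}}{68019}$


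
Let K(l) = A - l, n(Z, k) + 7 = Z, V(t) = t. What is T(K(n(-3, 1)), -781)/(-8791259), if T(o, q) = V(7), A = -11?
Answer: -7/8791259 ≈ -7.9625e-7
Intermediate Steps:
n(Z, k) = -7 + Z
K(l) = -11 - l
T(o, q) = 7
T(K(n(-3, 1)), -781)/(-8791259) = 7/(-8791259) = 7*(-1/8791259) = -7/8791259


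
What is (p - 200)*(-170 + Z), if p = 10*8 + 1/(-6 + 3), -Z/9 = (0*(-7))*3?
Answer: 61370/3 ≈ 20457.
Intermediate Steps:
Z = 0 (Z = -9*0*(-7)*3 = -0*3 = -9*0 = 0)
p = 239/3 (p = 80 + 1/(-3) = 80 - ⅓ = 239/3 ≈ 79.667)
(p - 200)*(-170 + Z) = (239/3 - 200)*(-170 + 0) = -361/3*(-170) = 61370/3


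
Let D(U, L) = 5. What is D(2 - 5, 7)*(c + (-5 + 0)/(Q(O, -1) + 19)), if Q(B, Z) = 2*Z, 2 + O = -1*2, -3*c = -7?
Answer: 520/51 ≈ 10.196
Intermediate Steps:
c = 7/3 (c = -1/3*(-7) = 7/3 ≈ 2.3333)
O = -4 (O = -2 - 1*2 = -2 - 2 = -4)
D(2 - 5, 7)*(c + (-5 + 0)/(Q(O, -1) + 19)) = 5*(7/3 + (-5 + 0)/(2*(-1) + 19)) = 5*(7/3 - 5/(-2 + 19)) = 5*(7/3 - 5/17) = 5*(104/51) = 520/51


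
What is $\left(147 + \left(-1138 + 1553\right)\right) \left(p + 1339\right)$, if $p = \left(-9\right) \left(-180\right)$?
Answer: $1662958$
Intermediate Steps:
$p = 1620$
$\left(147 + \left(-1138 + 1553\right)\right) \left(p + 1339\right) = \left(147 + \left(-1138 + 1553\right)\right) \left(1620 + 1339\right) = \left(147 + 415\right) 2959 = 562 \cdot 2959 = 1662958$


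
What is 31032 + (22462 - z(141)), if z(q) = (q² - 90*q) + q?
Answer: 46162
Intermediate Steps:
z(q) = q² - 89*q
31032 + (22462 - z(141)) = 31032 + (22462 - 141*(-89 + 141)) = 31032 + (22462 - 141*52) = 31032 + (22462 - 1*7332) = 31032 + (22462 - 7332) = 31032 + 15130 = 46162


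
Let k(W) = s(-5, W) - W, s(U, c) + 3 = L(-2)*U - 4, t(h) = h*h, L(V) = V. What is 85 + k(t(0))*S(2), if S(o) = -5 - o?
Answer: 64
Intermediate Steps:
t(h) = h**2
s(U, c) = -7 - 2*U (s(U, c) = -3 + (-2*U - 4) = -3 + (-4 - 2*U) = -7 - 2*U)
k(W) = 3 - W (k(W) = (-7 - 2*(-5)) - W = (-7 + 10) - W = 3 - W)
85 + k(t(0))*S(2) = 85 + (3 - 1*0**2)*(-5 - 1*2) = 85 + (3 - 1*0)*(-5 - 2) = 85 + (3 + 0)*(-7) = 85 + 3*(-7) = 85 - 21 = 64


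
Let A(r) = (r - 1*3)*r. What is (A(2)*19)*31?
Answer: -1178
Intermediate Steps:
A(r) = r*(-3 + r) (A(r) = (r - 3)*r = (-3 + r)*r = r*(-3 + r))
(A(2)*19)*31 = ((2*(-3 + 2))*19)*31 = ((2*(-1))*19)*31 = -2*19*31 = -38*31 = -1178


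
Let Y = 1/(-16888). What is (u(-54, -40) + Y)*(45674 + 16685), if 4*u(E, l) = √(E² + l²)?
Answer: -62359/16888 + 62359*√1129/2 ≈ 1.0476e+6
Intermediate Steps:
Y = -1/16888 ≈ -5.9214e-5
u(E, l) = √(E² + l²)/4
(u(-54, -40) + Y)*(45674 + 16685) = (√((-54)² + (-40)²)/4 - 1/16888)*(45674 + 16685) = (√(2916 + 1600)/4 - 1/16888)*62359 = (√4516/4 - 1/16888)*62359 = ((2*√1129)/4 - 1/16888)*62359 = (√1129/2 - 1/16888)*62359 = (-1/16888 + √1129/2)*62359 = -62359/16888 + 62359*√1129/2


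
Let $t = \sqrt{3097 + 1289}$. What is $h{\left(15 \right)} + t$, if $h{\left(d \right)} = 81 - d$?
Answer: $66 + \sqrt{4386} \approx 132.23$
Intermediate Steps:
$t = \sqrt{4386} \approx 66.227$
$h{\left(15 \right)} + t = \left(81 - 15\right) + \sqrt{4386} = 66 + \sqrt{4386}$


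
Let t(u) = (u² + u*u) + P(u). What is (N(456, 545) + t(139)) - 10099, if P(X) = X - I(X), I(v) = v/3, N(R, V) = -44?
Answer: 85775/3 ≈ 28592.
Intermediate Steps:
I(v) = v/3 (I(v) = v*(⅓) = v/3)
P(X) = 2*X/3 (P(X) = X - X/3 = 2*X/3)
t(u) = 2*u² + 2*u/3 (t(u) = (u² + u*u) + 2*u/3 = (u² + u²) + 2*u/3 = 2*u² + 2*u/3)
(N(456, 545) + t(139)) - 10099 = (-44 + (⅔)*139*(1 + 3*139)) - 10099 = (-44 + (⅔)*139*(1 + 417)) - 10099 = (-44 + (⅔)*139*418) - 10099 = (-44 + 116204/3) - 10099 = 116072/3 - 10099 = 85775/3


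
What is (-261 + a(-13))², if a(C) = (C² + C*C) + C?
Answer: 4096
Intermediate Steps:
a(C) = C + 2*C² (a(C) = (C² + C²) + C = 2*C² + C = C + 2*C²)
(-261 + a(-13))² = (-261 - 13*(1 + 2*(-13)))² = (-261 - 13*(1 - 26))² = (-261 - 13*(-25))² = (-261 + 325)² = 64² = 4096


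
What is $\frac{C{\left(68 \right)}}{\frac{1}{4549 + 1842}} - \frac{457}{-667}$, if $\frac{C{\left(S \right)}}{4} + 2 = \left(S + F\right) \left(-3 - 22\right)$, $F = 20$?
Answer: $- \frac{37546715519}{667} \approx -5.6292 \cdot 10^{7}$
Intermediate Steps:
$C{\left(S \right)} = -2008 - 100 S$ ($C{\left(S \right)} = -8 + 4 \left(S + 20\right) \left(-3 - 22\right) = -8 + 4 \left(20 + S\right) \left(-25\right) = -8 + 4 \left(-500 - 25 S\right) = -8 - \left(2000 + 100 S\right) = -2008 - 100 S$)
$\frac{C{\left(68 \right)}}{\frac{1}{4549 + 1842}} - \frac{457}{-667} = \frac{-2008 - 6800}{\frac{1}{4549 + 1842}} - \frac{457}{-667} = \frac{-2008 - 6800}{\frac{1}{6391}} - - \frac{457}{667} = - 8808 \frac{1}{\frac{1}{6391}} + \frac{457}{667} = \left(-8808\right) 6391 + \frac{457}{667} = -56291928 + \frac{457}{667} = - \frac{37546715519}{667}$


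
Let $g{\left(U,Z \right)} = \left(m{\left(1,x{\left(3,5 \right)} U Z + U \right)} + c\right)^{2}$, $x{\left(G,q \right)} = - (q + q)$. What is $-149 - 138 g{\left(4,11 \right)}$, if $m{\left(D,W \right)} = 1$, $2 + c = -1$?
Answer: $-701$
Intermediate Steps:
$x{\left(G,q \right)} = - 2 q$
$c = -3$ ($c = -2 - 1 = -3$)
$g{\left(U,Z \right)} = 4$ ($g{\left(U,Z \right)} = \left(1 - 3\right)^{2} = \left(-2\right)^{2} = 4$)
$-149 - 138 g{\left(4,11 \right)} = -149 - 552 = -701$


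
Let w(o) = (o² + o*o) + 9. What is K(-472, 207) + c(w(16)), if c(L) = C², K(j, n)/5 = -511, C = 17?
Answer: -2266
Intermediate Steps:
K(j, n) = -2555 (K(j, n) = 5*(-511) = -2555)
w(o) = 9 + 2*o² (w(o) = (o² + o²) + 9 = 2*o² + 9 = 9 + 2*o²)
c(L) = 289 (c(L) = 17² = 289)
K(-472, 207) + c(w(16)) = -2555 + 289 = -2266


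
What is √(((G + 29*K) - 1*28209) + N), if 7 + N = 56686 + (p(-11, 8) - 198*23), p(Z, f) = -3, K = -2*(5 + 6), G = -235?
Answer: 48*√10 ≈ 151.79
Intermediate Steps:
K = -22 (K = -2*11 = -22)
N = 52122 (N = -7 + (56686 + (-3 - 198*23)) = -7 + (56686 + (-3 - 4554)) = -7 + (56686 - 4557) = -7 + 52129 = 52122)
√(((G + 29*K) - 1*28209) + N) = √(((-235 + 29*(-22)) - 1*28209) + 52122) = √(((-235 - 638) - 28209) + 52122) = √((-873 - 28209) + 52122) = √(-29082 + 52122) = √23040 = 48*√10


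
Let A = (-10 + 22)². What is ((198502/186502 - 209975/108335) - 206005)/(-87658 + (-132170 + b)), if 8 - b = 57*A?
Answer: 416228567853413/460723600219676 ≈ 0.90342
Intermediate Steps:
A = 144 (A = 12² = 144)
b = -8200 (b = 8 - 57*144 = 8 - 1*8208 = 8 - 8208 = -8200)
((198502/186502 - 209975/108335) - 206005)/(-87658 + (-132170 + b)) = ((198502/186502 - 209975/108335) - 206005)/(-87658 + (-132170 - 8200)) = ((198502*(1/186502) - 209975*1/108335) - 206005)/(-87658 - 140370) = ((99251/93251 - 41995/21667) - 206005)/(-228028) = (-1765604328/2020469417 - 206005)*(-1/228028) = -416228567853413/2020469417*(-1/228028) = 416228567853413/460723600219676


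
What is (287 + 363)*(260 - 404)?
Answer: -93600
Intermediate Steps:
(287 + 363)*(260 - 404) = 650*(-144) = -93600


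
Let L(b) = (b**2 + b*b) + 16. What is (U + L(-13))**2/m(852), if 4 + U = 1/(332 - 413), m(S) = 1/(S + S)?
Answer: 456482174968/2187 ≈ 2.0873e+8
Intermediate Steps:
L(b) = 16 + 2*b**2 (L(b) = (b**2 + b**2) + 16 = 2*b**2 + 16 = 16 + 2*b**2)
m(S) = 1/(2*S)
U = -325/81 (U = -4 + 1/(332 - 413) = -4 + 1/(-81) = -4 - 1/81 = -325/81 ≈ -4.0123)
(U + L(-13))**2/m(852) = (-325/81 + (16 + 2*(-13)**2))**2/(((1/2)/852)) = (-325/81 + (16 + 2*169))**2/(((1/2)*(1/852))) = (-325/81 + (16 + 338))**2/(1/1704) = (-325/81 + 354)**2*1704 = (28349/81)**2*1704 = (803665801/6561)*1704 = 456482174968/2187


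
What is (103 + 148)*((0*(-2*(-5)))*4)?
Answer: 0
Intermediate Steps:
(103 + 148)*((0*(-2*(-5)))*4) = 251*((0*10)*4) = 251*(0*4) = 251*0 = 0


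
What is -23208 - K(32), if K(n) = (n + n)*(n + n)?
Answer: -27304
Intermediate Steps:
K(n) = 4*n² (K(n) = (2*n)*(2*n) = 4*n²)
-23208 - K(32) = -23208 - 4*32² = -23208 - 4*1024 = -23208 - 1*4096 = -23208 - 4096 = -27304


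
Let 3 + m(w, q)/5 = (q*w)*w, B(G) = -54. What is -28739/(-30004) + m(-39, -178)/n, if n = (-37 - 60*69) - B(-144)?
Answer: 40735055717/123706492 ≈ 329.29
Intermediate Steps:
m(w, q) = -15 + 5*q*w² (m(w, q) = -15 + 5*((q*w)*w) = -15 + 5*(q*w²) = -15 + 5*q*w²)
n = -4123 (n = (-37 - 60*69) - 1*(-54) = (-37 - 4140) + 54 = -4177 + 54 = -4123)
-28739/(-30004) + m(-39, -178)/n = -28739/(-30004) + (-15 + 5*(-178)*(-39)²)/(-4123) = -28739*(-1/30004) + (-15 + 5*(-178)*1521)*(-1/4123) = 28739/30004 + (-15 - 1353690)*(-1/4123) = 28739/30004 - 1353705*(-1/4123) = 28739/30004 + 1353705/4123 = 40735055717/123706492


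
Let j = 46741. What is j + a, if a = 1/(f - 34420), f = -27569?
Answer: 2897427848/61989 ≈ 46741.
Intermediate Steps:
a = -1/61989 (a = 1/(-27569 - 34420) = 1/(-61989) = -1/61989 ≈ -1.6132e-5)
j + a = 46741 - 1/61989 = 2897427848/61989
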